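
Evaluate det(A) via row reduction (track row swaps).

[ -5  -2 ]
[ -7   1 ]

det(A) = -19

Forward elimination:
R2 <- R2 - (7/5)*R1:  [    0  19/5 ]
Upper-triangular form:
[ -5    -2 ]
[  0  19/5 ]
det(A) = (-1)^0 * (-5) * (19/5) = -19  (0 row swaps -> sign +1)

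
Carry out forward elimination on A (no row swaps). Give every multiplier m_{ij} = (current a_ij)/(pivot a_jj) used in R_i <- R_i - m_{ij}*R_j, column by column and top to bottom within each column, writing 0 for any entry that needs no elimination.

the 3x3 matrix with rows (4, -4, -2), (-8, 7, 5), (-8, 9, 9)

Forward elimination:
R2 <- R2 - (-2)*R1:  [  0  -1   1 ]
R3 <- R3 - (-2)*R1:  [ 0  1  5 ]
R3 <- R3 - (-1)*R2:  [ 0  0  6 ]
Multipliers (in order of application): m_{21} = -2, m_{31} = -2, m_{32} = -1

multipliers: -2, -2, -1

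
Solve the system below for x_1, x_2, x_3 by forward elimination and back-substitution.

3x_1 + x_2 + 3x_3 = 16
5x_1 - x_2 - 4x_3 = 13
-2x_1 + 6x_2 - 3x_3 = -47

Forward elimination on [A|b]:
R2 <- R2 - (5/3)*R1:  [     0   -8/3     -9  -41/3 ]
R3 <- R3 - (-2/3)*R1:  [      0    20/3      -1  -109/3 ]
R3 <- R3 - (-5/2)*R2:  [      0       0   -47/2  -141/2 ]
Row echelon form:
[ 3     1      3  |      16 ]
[ 0  -8/3     -9  |   -41/3 ]
[ 0     0  -47/2  |  -141/2 ]
Back-substitution:
x_3 = (-141/2) / (-47/2) = 3
x_2 = (-41/3 - (-9)*(3)) / (-8/3) = -5
x_1 = (16 - (1)*(-5) - (3)*(3)) / 3 = 4

(4, -5, 3)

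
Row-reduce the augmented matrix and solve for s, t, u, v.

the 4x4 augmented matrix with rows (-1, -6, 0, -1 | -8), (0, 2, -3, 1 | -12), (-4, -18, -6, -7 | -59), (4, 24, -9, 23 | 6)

(1, 1, 5, 1)

Forward elimination on [A|b]:
R3 <- R3 - (4)*R1:  [   0    6   -6   -3  -27 ]
R4 <- R4 - (-4)*R1:  [   0    0   -9   19  -26 ]
R3 <- R3 - (3)*R2:  [  0   0   3  -6   9 ]
R4 <- R4 - (-3)*R3:  [ 0  0  0  1  1 ]
Row echelon form:
[ -1  -6   0  -1  |   -8 ]
[  0   2  -3   1  |  -12 ]
[  0   0   3  -6  |    9 ]
[  0   0   0   1  |    1 ]
Back-substitution:
v = (1) / 1 = 1
u = (9 - (-6)*(1)) / 3 = 5
t = (-12 - (-3)*(5) - (1)*(1)) / 2 = 1
s = (-8 - (-6)*(1) - (-1)*(1)) / -1 = 1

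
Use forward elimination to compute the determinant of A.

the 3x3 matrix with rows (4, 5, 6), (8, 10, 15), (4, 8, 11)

det(A) = -36

Forward elimination:
R2 <- R2 - (2)*R1:  [ 0  0  3 ]
R3 <- R3 - (1)*R1:  [ 0  3  5 ]
R2 <-> R3   (pivot in column 2 was zero)
[ 4  5  6 ]
[ 0  3  5 ]
[ 0  0  3 ]
Upper-triangular form:
[ 4  5  6 ]
[ 0  3  5 ]
[ 0  0  3 ]
det(A) = (-1)^1 * (4) * (3) * (3) = -36  (1 row swap -> sign -1)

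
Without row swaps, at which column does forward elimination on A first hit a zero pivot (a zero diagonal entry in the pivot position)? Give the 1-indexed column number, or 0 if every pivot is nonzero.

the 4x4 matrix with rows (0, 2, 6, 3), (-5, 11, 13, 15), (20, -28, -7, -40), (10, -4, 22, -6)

first zero-pivot column = 1

Naive forward elimination:
Pivot entry (1,1) is zero but row 2 has -5 in column 1 -> naive elimination stops; a row interchange (e.g. R1 <-> R2) would be required here.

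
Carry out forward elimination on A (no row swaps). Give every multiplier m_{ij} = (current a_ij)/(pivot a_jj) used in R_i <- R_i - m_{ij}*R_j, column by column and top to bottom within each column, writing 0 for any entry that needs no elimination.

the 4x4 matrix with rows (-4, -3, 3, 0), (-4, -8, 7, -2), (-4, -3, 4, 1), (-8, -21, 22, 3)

Forward elimination:
R2 <- R2 - (1)*R1:  [  0  -5   4  -2 ]
R3 <- R3 - (1)*R1:  [ 0  0  1  1 ]
R4 <- R4 - (2)*R1:  [   0  -15   16    3 ]
R3: entry in column 2 is already 0 -> m_{32} = 0 (no row operation needed)
R4 <- R4 - (3)*R2:  [ 0  0  4  9 ]
R4 <- R4 - (4)*R3:  [ 0  0  0  5 ]
Multipliers (in order of application): m_{21} = 1, m_{31} = 1, m_{41} = 2, m_{32} = 0, m_{42} = 3, m_{43} = 4

multipliers: 1, 1, 2, 0, 3, 4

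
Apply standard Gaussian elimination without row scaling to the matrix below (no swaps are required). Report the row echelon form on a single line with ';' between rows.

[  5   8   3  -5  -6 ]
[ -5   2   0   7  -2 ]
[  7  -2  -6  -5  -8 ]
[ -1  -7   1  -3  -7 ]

Forward elimination:
R2 <- R2 - (-1)*R1:  [  0  10   3   2  -8 ]
R3 <- R3 - (7/5)*R1:  [     0  -66/5  -51/5      2    2/5 ]
R4 <- R4 - (-1/5)*R1:  [     0  -27/5    8/5     -4  -41/5 ]
R3 <- R3 - (-33/25)*R2:  [       0        0  -156/25   116/25  -254/25 ]
R4 <- R4 - (-27/50)*R2:  [       0        0   161/50   -73/25  -313/25 ]
R4 <- R4 - (-161/312)*R3:  [         0          0          0     -41/78  -2771/156 ]
Row echelon form:
[ 5   8        3      -5         -6 ]
[ 0  10        3       2         -8 ]
[ 0   0  -156/25  116/25    -254/25 ]
[ 0   0        0  -41/78  -2771/156 ]

REF = [5 8 3 -5 -6; 0 10 3 2 -8; 0 0 -156/25 116/25 -254/25; 0 0 0 -41/78 -2771/156]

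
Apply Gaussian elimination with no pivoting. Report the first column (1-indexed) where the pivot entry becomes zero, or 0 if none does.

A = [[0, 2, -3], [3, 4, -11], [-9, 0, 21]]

first zero-pivot column = 1

Naive forward elimination:
Pivot entry (1,1) is zero but row 2 has 3 in column 1 -> naive elimination stops; a row interchange (e.g. R1 <-> R2) would be required here.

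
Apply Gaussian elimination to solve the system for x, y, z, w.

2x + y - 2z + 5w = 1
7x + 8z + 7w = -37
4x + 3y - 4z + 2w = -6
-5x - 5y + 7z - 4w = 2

Forward elimination on [A|b]:
R2 <- R2 - (7/2)*R1:  [     0   -7/2     15  -21/2  -81/2 ]
R3 <- R3 - (2)*R1:  [  0   1   0  -8  -8 ]
R4 <- R4 - (-5/2)*R1:  [    0  -5/2     2  17/2   9/2 ]
R3 <- R3 - (-2/7)*R2:  [      0       0    30/7     -11  -137/7 ]
R4 <- R4 - (5/7)*R2:  [     0      0  -61/7     16  234/7 ]
R4 <- R4 - (-61/30)*R3:  [       0        0        0  -191/30  -191/30 ]
Row echelon form:
[ 2     1    -2        5  |        1 ]
[ 0  -7/2    15    -21/2  |    -81/2 ]
[ 0     0  30/7      -11  |   -137/7 ]
[ 0     0     0  -191/30  |  -191/30 ]
Back-substitution:
w = (-191/30) / (-191/30) = 1
z = (-137/7 - (-11)*(1)) / (30/7) = -2
y = (-81/2 - (15)*(-2) - (-21/2)*(1)) / (-7/2) = 0
x = (1 - (1)*(0) - (-2)*(-2) - (5)*(1)) / 2 = -4

(-4, 0, -2, 1)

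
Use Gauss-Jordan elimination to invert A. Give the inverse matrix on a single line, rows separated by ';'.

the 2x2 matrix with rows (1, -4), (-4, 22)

Gauss-Jordan on [A | I]:
R2 <- R2 - (-4)*R1:  [ 0  6  |  4  1 ]
R2 <- (1/6)*R2:  [   0    1  |  2/3  1/6 ]
R1 <- R1 - (-4)*R2:  [    1     0  |  11/3   2/3 ]
Right block of [I | A^{-1}] is the inverse:
[ 11/3  2/3 ]
[  2/3  1/6 ]

inverse = [11/3 2/3; 2/3 1/6]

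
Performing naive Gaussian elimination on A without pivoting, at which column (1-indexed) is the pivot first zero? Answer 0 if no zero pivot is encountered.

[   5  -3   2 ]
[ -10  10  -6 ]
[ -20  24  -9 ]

first zero-pivot column = 0

Naive forward elimination:
R2 <- R2 - (-2)*R1:  [  0   4  -2 ]
R3 <- R3 - (-4)*R1:  [  0  12  -1 ]
R3 <- R3 - (3)*R2:  [ 0  0  5 ]
All pivots nonzero; naive elimination completes without hitting a zero pivot.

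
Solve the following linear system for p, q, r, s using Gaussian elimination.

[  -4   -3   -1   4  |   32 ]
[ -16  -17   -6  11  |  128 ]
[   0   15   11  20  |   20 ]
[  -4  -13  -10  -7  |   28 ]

(-1, -4, 0, 4)

Forward elimination on [A|b]:
R2 <- R2 - (4)*R1:  [  0  -5  -2  -5   0 ]
R4 <- R4 - (1)*R1:  [   0  -10   -9  -11   -4 ]
R3 <- R3 - (-3)*R2:  [  0   0   5   5  20 ]
R4 <- R4 - (2)*R2:  [  0   0  -5  -1  -4 ]
R4 <- R4 - (-1)*R3:  [  0   0   0   4  16 ]
Row echelon form:
[ -4  -3  -1   4  |  32 ]
[  0  -5  -2  -5  |   0 ]
[  0   0   5   5  |  20 ]
[  0   0   0   4  |  16 ]
Back-substitution:
s = (16) / 4 = 4
r = (20 - (5)*(4)) / 5 = 0
q = (0 - (-2)*(0) - (-5)*(4)) / -5 = -4
p = (32 - (-3)*(-4) - (-1)*(0) - (4)*(4)) / -4 = -1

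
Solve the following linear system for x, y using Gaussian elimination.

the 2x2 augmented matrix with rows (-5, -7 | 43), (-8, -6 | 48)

(-3, -4)

Forward elimination on [A|b]:
R2 <- R2 - (8/5)*R1:  [      0    26/5  -104/5 ]
Row echelon form:
[ -5    -7  |      43 ]
[  0  26/5  |  -104/5 ]
Back-substitution:
y = (-104/5) / (26/5) = -4
x = (43 - (-7)*(-4)) / -5 = -3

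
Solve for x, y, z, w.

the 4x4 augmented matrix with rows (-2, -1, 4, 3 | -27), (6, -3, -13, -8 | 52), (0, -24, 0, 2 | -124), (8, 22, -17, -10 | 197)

Forward elimination on [A|b]:
R2 <- R2 - (-3)*R1:  [   0   -6   -1    1  -29 ]
R4 <- R4 - (-4)*R1:  [  0  18  -1   2  89 ]
R3 <- R3 - (4)*R2:  [  0   0   4  -2  -8 ]
R4 <- R4 - (-3)*R2:  [  0   0  -4   5   2 ]
R4 <- R4 - (-1)*R3:  [  0   0   0   3  -6 ]
Row echelon form:
[ -2  -1   4   3  |  -27 ]
[  0  -6  -1   1  |  -29 ]
[  0   0   4  -2  |   -8 ]
[  0   0   0   3  |   -6 ]
Back-substitution:
w = (-6) / 3 = -2
z = (-8 - (-2)*(-2)) / 4 = -3
y = (-29 - (-1)*(-3) - (1)*(-2)) / -6 = 5
x = (-27 - (-1)*(5) - (4)*(-3) - (3)*(-2)) / -2 = 2

(2, 5, -3, -2)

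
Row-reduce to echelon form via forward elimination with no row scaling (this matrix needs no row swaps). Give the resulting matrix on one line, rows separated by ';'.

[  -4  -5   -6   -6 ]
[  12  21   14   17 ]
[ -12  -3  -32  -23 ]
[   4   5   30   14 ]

Forward elimination:
R2 <- R2 - (-3)*R1:  [  0   6  -4  -1 ]
R3 <- R3 - (3)*R1:  [   0   12  -14   -5 ]
R4 <- R4 - (-1)*R1:  [  0   0  24   8 ]
R3 <- R3 - (2)*R2:  [  0   0  -6  -3 ]
R4 <- R4 - (-4)*R3:  [  0   0   0  -4 ]
Row echelon form:
[ -4  -5  -6  -6 ]
[  0   6  -4  -1 ]
[  0   0  -6  -3 ]
[  0   0   0  -4 ]

REF = [-4 -5 -6 -6; 0 6 -4 -1; 0 0 -6 -3; 0 0 0 -4]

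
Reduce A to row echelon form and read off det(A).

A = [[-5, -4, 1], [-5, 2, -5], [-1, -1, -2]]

det(A) = 72

Forward elimination:
R2 <- R2 - (1)*R1:  [  0   6  -6 ]
R3 <- R3 - (1/5)*R1:  [     0   -1/5  -11/5 ]
R3 <- R3 - (-1/30)*R2:  [     0      0  -12/5 ]
Upper-triangular form:
[ -5  -4      1 ]
[  0   6     -6 ]
[  0   0  -12/5 ]
det(A) = (-1)^0 * (-5) * (6) * (-12/5) = 72  (0 row swaps -> sign +1)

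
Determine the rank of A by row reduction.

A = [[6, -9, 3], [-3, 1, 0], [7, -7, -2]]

Row reduction:
R2 <- R2 - (-1/2)*R1:  [    0  -7/2   3/2 ]
R3 <- R3 - (7/6)*R1:  [     0    7/2  -11/2 ]
R3 <- R3 - (-1)*R2:  [  0   0  -4 ]
Row echelon form:
[ 6    -9    3 ]
[ 0  -7/2  3/2 ]
[ 0     0   -4 ]
Nonzero rows / pivot columns: 3

rank(A) = 3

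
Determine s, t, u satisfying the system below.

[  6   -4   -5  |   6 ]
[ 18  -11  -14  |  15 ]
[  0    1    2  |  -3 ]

(-1, -3, 0)

Forward elimination on [A|b]:
R2 <- R2 - (3)*R1:  [  0   1   1  -3 ]
R3 <- R3 - (1)*R2:  [ 0  0  1  0 ]
Row echelon form:
[ 6  -4  -5  |   6 ]
[ 0   1   1  |  -3 ]
[ 0   0   1  |   0 ]
Back-substitution:
u = (0) / 1 = 0
t = (-3 - (1)*(0)) / 1 = -3
s = (6 - (-4)*(-3) - (-5)*(0)) / 6 = -1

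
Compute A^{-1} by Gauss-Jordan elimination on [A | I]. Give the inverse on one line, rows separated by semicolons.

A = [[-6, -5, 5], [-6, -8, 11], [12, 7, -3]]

Gauss-Jordan on [A | I]:
R1 <- (1/-6)*R1:  [    1   5/6  -5/6  |  -1/6     0     0 ]
R2 <- R2 - (-6)*R1:  [  0  -3   6  |  -1   1   0 ]
R3 <- R3 - (12)*R1:  [  0  -3   7  |   2   0   1 ]
R2 <- (1/-3)*R2:  [    0     1    -2  |   1/3  -1/3     0 ]
R1 <- R1 - (5/6)*R2:  [    1     0   5/6  |  -4/9  5/18     0 ]
R3 <- R3 - (-3)*R2:  [  0   0   1  |   3  -1   1 ]
R1 <- R1 - (5/6)*R3:  [      1       0       0  |  -53/18    10/9    -5/6 ]
R2 <- R2 - (-2)*R3:  [    0     1     0  |  19/3  -7/3     2 ]
Right block of [I | A^{-1}] is the inverse:
[ -53/18  10/9  -5/6 ]
[   19/3  -7/3     2 ]
[      3    -1     1 ]

inverse = [-53/18 10/9 -5/6; 19/3 -7/3 2; 3 -1 1]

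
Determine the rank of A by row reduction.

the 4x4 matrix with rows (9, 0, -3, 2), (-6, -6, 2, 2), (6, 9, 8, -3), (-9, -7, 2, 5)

rank(A) = 4

Row reduction:
R2 <- R2 - (-2/3)*R1:  [    0    -6     0  10/3 ]
R3 <- R3 - (2/3)*R1:  [     0      9     10  -13/3 ]
R4 <- R4 - (-1)*R1:  [  0  -7  -1   7 ]
R3 <- R3 - (-3/2)*R2:  [   0    0   10  2/3 ]
R4 <- R4 - (7/6)*R2:  [    0     0    -1  28/9 ]
R4 <- R4 - (-1/10)*R3:  [      0       0       0  143/45 ]
Row echelon form:
[ 9   0  -3       2 ]
[ 0  -6   0    10/3 ]
[ 0   0  10     2/3 ]
[ 0   0   0  143/45 ]
Nonzero rows / pivot columns: 4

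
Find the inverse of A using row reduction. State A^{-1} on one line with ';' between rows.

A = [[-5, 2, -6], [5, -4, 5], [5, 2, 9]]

Gauss-Jordan on [A | I]:
R1 <- (1/-5)*R1:  [    1  -2/5   6/5  |  -1/5     0     0 ]
R2 <- R2 - (5)*R1:  [  0  -2  -1  |   1   1   0 ]
R3 <- R3 - (5)*R1:  [ 0  4  3  |  1  0  1 ]
R2 <- (1/-2)*R2:  [    0     1   1/2  |  -1/2  -1/2     0 ]
R1 <- R1 - (-2/5)*R2:  [    1     0   7/5  |  -2/5  -1/5     0 ]
R3 <- R3 - (4)*R2:  [ 0  0  1  |  3  2  1 ]
R1 <- R1 - (7/5)*R3:  [     1      0      0  |  -23/5     -3   -7/5 ]
R2 <- R2 - (1/2)*R3:  [    0     1     0  |    -2  -3/2  -1/2 ]
Right block of [I | A^{-1}] is the inverse:
[ -23/5    -3  -7/5 ]
[    -2  -3/2  -1/2 ]
[     3     2     1 ]

inverse = [-23/5 -3 -7/5; -2 -3/2 -1/2; 3 2 1]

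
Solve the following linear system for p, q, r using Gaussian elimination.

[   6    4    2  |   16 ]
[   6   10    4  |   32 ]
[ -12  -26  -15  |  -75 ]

(1, 3, -1)

Forward elimination on [A|b]:
R2 <- R2 - (1)*R1:  [  0   6   2  16 ]
R3 <- R3 - (-2)*R1:  [   0  -18  -11  -43 ]
R3 <- R3 - (-3)*R2:  [  0   0  -5   5 ]
Row echelon form:
[ 6  4   2  |  16 ]
[ 0  6   2  |  16 ]
[ 0  0  -5  |   5 ]
Back-substitution:
r = (5) / -5 = -1
q = (16 - (2)*(-1)) / 6 = 3
p = (16 - (4)*(3) - (2)*(-1)) / 6 = 1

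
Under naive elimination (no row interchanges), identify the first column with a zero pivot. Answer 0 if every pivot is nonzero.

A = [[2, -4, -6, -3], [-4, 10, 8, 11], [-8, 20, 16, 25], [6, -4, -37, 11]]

first zero-pivot column = 3

Naive forward elimination:
R2 <- R2 - (-2)*R1:  [  0   2  -4   5 ]
R3 <- R3 - (-4)*R1:  [  0   4  -8  13 ]
R4 <- R4 - (3)*R1:  [   0    8  -19   20 ]
R3 <- R3 - (2)*R2:  [ 0  0  0  3 ]
R4 <- R4 - (4)*R2:  [  0   0  -3   0 ]
Matrix at this point:
[ 2  -4  -6  -3 ]
[ 0   2  -4   5 ]
[ 0   0   0   3 ]
[ 0   0  -3   0 ]
Pivot entry (3,3) is zero but row 4 has -3 in column 3 -> naive elimination stops; a row interchange (e.g. R3 <-> R4) would be required here.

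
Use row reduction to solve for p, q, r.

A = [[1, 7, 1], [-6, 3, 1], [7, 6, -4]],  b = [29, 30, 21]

Forward elimination on [A|b]:
R2 <- R2 - (-6)*R1:  [   0   45    7  204 ]
R3 <- R3 - (7)*R1:  [    0   -43   -11  -182 ]
R3 <- R3 - (-43/45)*R2:  [       0        0  -194/45   194/15 ]
Row echelon form:
[ 1   7        1  |      29 ]
[ 0  45        7  |     204 ]
[ 0   0  -194/45  |  194/15 ]
Back-substitution:
r = (194/15) / (-194/45) = -3
q = (204 - (7)*(-3)) / 45 = 5
p = (29 - (7)*(5) - (1)*(-3)) / 1 = -3

(-3, 5, -3)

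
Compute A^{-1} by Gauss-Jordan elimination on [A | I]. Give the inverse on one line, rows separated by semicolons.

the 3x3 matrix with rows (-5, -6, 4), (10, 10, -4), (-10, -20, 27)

inverse = [19/3 41/15 -8/15; -23/3 -19/6 2/3; -10/3 -4/3 1/3]

Gauss-Jordan on [A | I]:
R1 <- (1/-5)*R1:  [    1   6/5  -4/5  |  -1/5     0     0 ]
R2 <- R2 - (10)*R1:  [  0  -2   4  |   2   1   0 ]
R3 <- R3 - (-10)*R1:  [  0  -8  19  |  -2   0   1 ]
R2 <- (1/-2)*R2:  [    0     1    -2  |    -1  -1/2     0 ]
R1 <- R1 - (6/5)*R2:  [   1    0  8/5  |    1  3/5    0 ]
R3 <- R3 - (-8)*R2:  [   0    0    3  |  -10   -4    1 ]
R3 <- (1/3)*R3:  [     0      0      1  |  -10/3   -4/3    1/3 ]
R1 <- R1 - (8/5)*R3:  [     1      0      0  |   19/3  41/15  -8/15 ]
R2 <- R2 - (-2)*R3:  [     0      1      0  |  -23/3  -19/6    2/3 ]
Right block of [I | A^{-1}] is the inverse:
[  19/3  41/15  -8/15 ]
[ -23/3  -19/6    2/3 ]
[ -10/3   -4/3    1/3 ]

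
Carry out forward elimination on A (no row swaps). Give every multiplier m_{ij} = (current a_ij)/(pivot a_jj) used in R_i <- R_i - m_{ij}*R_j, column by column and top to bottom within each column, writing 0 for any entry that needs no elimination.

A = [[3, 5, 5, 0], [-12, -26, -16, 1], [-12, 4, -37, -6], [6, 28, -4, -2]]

Forward elimination:
R2 <- R2 - (-4)*R1:  [  0  -6   4   1 ]
R3 <- R3 - (-4)*R1:  [   0   24  -17   -6 ]
R4 <- R4 - (2)*R1:  [   0   18  -14   -2 ]
R3 <- R3 - (-4)*R2:  [  0   0  -1  -2 ]
R4 <- R4 - (-3)*R2:  [  0   0  -2   1 ]
R4 <- R4 - (2)*R3:  [ 0  0  0  5 ]
Multipliers (in order of application): m_{21} = -4, m_{31} = -4, m_{41} = 2, m_{32} = -4, m_{42} = -3, m_{43} = 2

multipliers: -4, -4, 2, -4, -3, 2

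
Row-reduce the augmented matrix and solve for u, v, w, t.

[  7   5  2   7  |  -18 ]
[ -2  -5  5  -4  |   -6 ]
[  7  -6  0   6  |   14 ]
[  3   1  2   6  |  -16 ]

(2, -2, -4, -2)

Forward elimination on [A|b]:
R2 <- R2 - (-2/7)*R1:  [     0  -25/7   39/7     -2  -78/7 ]
R3 <- R3 - (1)*R1:  [   0  -11   -2   -1   32 ]
R4 <- R4 - (3/7)*R1:  [     0   -8/7    8/7      3  -58/7 ]
R3 <- R3 - (77/25)*R2:  [       0        0  -479/25   129/25  1658/25 ]
R4 <- R4 - (8/25)*R2:  [       0        0   -16/25    91/25  -118/25 ]
R4 <- R4 - (16/479)*R3:  [         0          0          0   1661/479  -3322/479 ]
Row echelon form:
[ 7      5        2         7  |        -18 ]
[ 0  -25/7     39/7        -2  |      -78/7 ]
[ 0      0  -479/25    129/25  |    1658/25 ]
[ 0      0        0  1661/479  |  -3322/479 ]
Back-substitution:
t = (-3322/479) / (1661/479) = -2
w = (1658/25 - (129/25)*(-2)) / (-479/25) = -4
v = (-78/7 - (39/7)*(-4) - (-2)*(-2)) / (-25/7) = -2
u = (-18 - (5)*(-2) - (2)*(-4) - (7)*(-2)) / 7 = 2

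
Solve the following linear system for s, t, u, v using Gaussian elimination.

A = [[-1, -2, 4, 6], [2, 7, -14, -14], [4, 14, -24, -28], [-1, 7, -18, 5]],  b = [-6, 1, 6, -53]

Forward elimination on [A|b]:
R2 <- R2 - (-2)*R1:  [   0    3   -6   -2  -11 ]
R3 <- R3 - (-4)*R1:  [   0    6   -8   -4  -18 ]
R4 <- R4 - (1)*R1:  [   0    9  -22   -1  -47 ]
R3 <- R3 - (2)*R2:  [ 0  0  4  0  4 ]
R4 <- R4 - (3)*R2:  [   0    0   -4    5  -14 ]
R4 <- R4 - (-1)*R3:  [   0    0    0    5  -10 ]
Row echelon form:
[ -1  -2   4   6  |   -6 ]
[  0   3  -6  -2  |  -11 ]
[  0   0   4   0  |    4 ]
[  0   0   0   5  |  -10 ]
Back-substitution:
v = (-10) / 5 = -2
u = (4) / 4 = 1
t = (-11 - (-6)*(1) - (-2)*(-2)) / 3 = -3
s = (-6 - (-2)*(-3) - (4)*(1) - (6)*(-2)) / -1 = 4

(4, -3, 1, -2)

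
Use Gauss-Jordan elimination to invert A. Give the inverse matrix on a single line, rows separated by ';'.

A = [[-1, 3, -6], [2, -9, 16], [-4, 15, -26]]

Gauss-Jordan on [A | I]:
R1 <- (1/-1)*R1:  [  1  -3   6  |  -1   0   0 ]
R2 <- R2 - (2)*R1:  [  0  -3   4  |   2   1   0 ]
R3 <- R3 - (-4)*R1:  [  0   3  -2  |  -4   0   1 ]
R2 <- (1/-3)*R2:  [    0     1  -4/3  |  -2/3  -1/3     0 ]
R1 <- R1 - (-3)*R2:  [  1   0   2  |  -3  -1   0 ]
R3 <- R3 - (3)*R2:  [  0   0   2  |  -2   1   1 ]
R3 <- (1/2)*R3:  [   0    0    1  |   -1  1/2  1/2 ]
R1 <- R1 - (2)*R3:  [  1   0   0  |  -1  -2  -1 ]
R2 <- R2 - (-4/3)*R3:  [   0    1    0  |   -2  1/3  2/3 ]
Right block of [I | A^{-1}] is the inverse:
[ -1   -2   -1 ]
[ -2  1/3  2/3 ]
[ -1  1/2  1/2 ]

inverse = [-1 -2 -1; -2 1/3 2/3; -1 1/2 1/2]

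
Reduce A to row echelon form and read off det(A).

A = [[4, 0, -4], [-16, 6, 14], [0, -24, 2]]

Forward elimination:
R2 <- R2 - (-4)*R1:  [  0   6  -2 ]
R3 <- R3 - (-4)*R2:  [  0   0  -6 ]
Upper-triangular form:
[ 4  0  -4 ]
[ 0  6  -2 ]
[ 0  0  -6 ]
det(A) = (-1)^0 * (4) * (6) * (-6) = -144  (0 row swaps -> sign +1)

det(A) = -144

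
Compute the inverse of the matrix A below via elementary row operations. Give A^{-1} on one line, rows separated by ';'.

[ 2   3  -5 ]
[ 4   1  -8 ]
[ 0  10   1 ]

Gauss-Jordan on [A | I]:
R1 <- (1/2)*R1:  [    1   3/2  -5/2  |   1/2     0     0 ]
R2 <- R2 - (4)*R1:  [  0  -5   2  |  -2   1   0 ]
R2 <- (1/-5)*R2:  [    0     1  -2/5  |   2/5  -1/5     0 ]
R1 <- R1 - (3/2)*R2:  [      1       0  -19/10  |   -1/10    3/10       0 ]
R3 <- R3 - (10)*R2:  [  0   0   5  |  -4   2   1 ]
R3 <- (1/5)*R3:  [    0     0     1  |  -4/5   2/5   1/5 ]
R1 <- R1 - (-19/10)*R3:  [      1       0       0  |  -81/50   53/50   19/50 ]
R2 <- R2 - (-2/5)*R3:  [     0      1      0  |   2/25  -1/25   2/25 ]
Right block of [I | A^{-1}] is the inverse:
[ -81/50  53/50  19/50 ]
[   2/25  -1/25   2/25 ]
[   -4/5    2/5    1/5 ]

inverse = [-81/50 53/50 19/50; 2/25 -1/25 2/25; -4/5 2/5 1/5]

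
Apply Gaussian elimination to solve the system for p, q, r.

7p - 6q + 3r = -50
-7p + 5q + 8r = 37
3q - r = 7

(-5, 2, -1)

Forward elimination on [A|b]:
R2 <- R2 - (-1)*R1:  [   0   -1   11  -13 ]
R3 <- R3 - (-3)*R2:  [   0    0   32  -32 ]
Row echelon form:
[ 7  -6   3  |  -50 ]
[ 0  -1  11  |  -13 ]
[ 0   0  32  |  -32 ]
Back-substitution:
r = (-32) / 32 = -1
q = (-13 - (11)*(-1)) / -1 = 2
p = (-50 - (-6)*(2) - (3)*(-1)) / 7 = -5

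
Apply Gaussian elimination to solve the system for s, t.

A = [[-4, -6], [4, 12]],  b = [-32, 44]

Forward elimination on [A|b]:
R2 <- R2 - (-1)*R1:  [  0   6  12 ]
Row echelon form:
[ -4  -6  |  -32 ]
[  0   6  |   12 ]
Back-substitution:
t = (12) / 6 = 2
s = (-32 - (-6)*(2)) / -4 = 5

(5, 2)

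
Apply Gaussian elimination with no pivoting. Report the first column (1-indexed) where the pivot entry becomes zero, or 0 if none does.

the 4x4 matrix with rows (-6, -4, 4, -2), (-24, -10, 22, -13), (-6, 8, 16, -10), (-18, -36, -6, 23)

first zero-pivot column = 3

Naive forward elimination:
R2 <- R2 - (4)*R1:  [  0   6   6  -5 ]
R3 <- R3 - (1)*R1:  [  0  12  12  -8 ]
R4 <- R4 - (3)*R1:  [   0  -24  -18   29 ]
R3 <- R3 - (2)*R2:  [ 0  0  0  2 ]
R4 <- R4 - (-4)*R2:  [ 0  0  6  9 ]
Matrix at this point:
[ -6  -4  4  -2 ]
[  0   6  6  -5 ]
[  0   0  0   2 ]
[  0   0  6   9 ]
Pivot entry (3,3) is zero but row 4 has 6 in column 3 -> naive elimination stops; a row interchange (e.g. R3 <-> R4) would be required here.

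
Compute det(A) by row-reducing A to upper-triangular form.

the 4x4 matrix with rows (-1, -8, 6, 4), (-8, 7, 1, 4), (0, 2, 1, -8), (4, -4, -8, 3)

Forward elimination:
R2 <- R2 - (8)*R1:  [   0   71  -47  -28 ]
R4 <- R4 - (-4)*R1:  [   0  -36   16   19 ]
R3 <- R3 - (2/71)*R2:  [       0        0   165/71  -512/71 ]
R4 <- R4 - (-36/71)*R2:  [       0        0  -556/71   341/71 ]
R4 <- R4 - (-556/165)*R3:  [         0          0          0  -3217/165 ]
Upper-triangular form:
[ -1  -8       6          4 ]
[  0  71     -47        -28 ]
[  0   0  165/71    -512/71 ]
[  0   0       0  -3217/165 ]
det(A) = (-1)^0 * (-1) * (71) * (165/71) * (-3217/165) = 3217  (0 row swaps -> sign +1)

det(A) = 3217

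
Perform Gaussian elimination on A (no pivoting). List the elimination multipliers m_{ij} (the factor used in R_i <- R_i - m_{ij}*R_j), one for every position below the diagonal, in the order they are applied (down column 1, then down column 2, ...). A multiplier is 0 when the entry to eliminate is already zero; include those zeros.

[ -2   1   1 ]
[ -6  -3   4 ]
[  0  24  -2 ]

multipliers: 3, 0, -4

Forward elimination:
R2 <- R2 - (3)*R1:  [  0  -6   1 ]
R3: entry in column 1 is already 0 -> m_{31} = 0 (no row operation needed)
R3 <- R3 - (-4)*R2:  [ 0  0  2 ]
Multipliers (in order of application): m_{21} = 3, m_{31} = 0, m_{32} = -4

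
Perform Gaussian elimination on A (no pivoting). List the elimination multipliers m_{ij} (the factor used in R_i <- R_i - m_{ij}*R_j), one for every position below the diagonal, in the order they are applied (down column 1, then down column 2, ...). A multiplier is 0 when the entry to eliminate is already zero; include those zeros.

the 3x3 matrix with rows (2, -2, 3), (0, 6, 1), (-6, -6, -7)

multipliers: 0, -3, -2

Forward elimination:
R2: entry in column 1 is already 0 -> m_{21} = 0 (no row operation needed)
R3 <- R3 - (-3)*R1:  [   0  -12    2 ]
R3 <- R3 - (-2)*R2:  [ 0  0  4 ]
Multipliers (in order of application): m_{21} = 0, m_{31} = -3, m_{32} = -2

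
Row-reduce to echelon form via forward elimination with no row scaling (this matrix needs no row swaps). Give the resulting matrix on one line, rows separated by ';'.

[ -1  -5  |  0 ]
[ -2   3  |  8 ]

REF = [-1 -5 0; 0 13 8]

Forward elimination:
R2 <- R2 - (2)*R1:  [  0  13   8 ]
Row echelon form:
[ -1  -5  |  0 ]
[  0  13  |  8 ]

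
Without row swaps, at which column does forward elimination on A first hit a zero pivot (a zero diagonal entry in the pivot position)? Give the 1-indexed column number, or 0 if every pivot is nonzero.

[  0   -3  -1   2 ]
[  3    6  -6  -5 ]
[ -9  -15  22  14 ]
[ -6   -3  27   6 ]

first zero-pivot column = 1

Naive forward elimination:
Pivot entry (1,1) is zero but row 2 has 3 in column 1 -> naive elimination stops; a row interchange (e.g. R1 <-> R2) would be required here.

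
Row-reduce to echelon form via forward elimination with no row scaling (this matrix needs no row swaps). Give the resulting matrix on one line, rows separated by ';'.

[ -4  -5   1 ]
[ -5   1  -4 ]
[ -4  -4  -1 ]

REF = [-4 -5 1; 0 29/4 -21/4; 0 0 -37/29]

Forward elimination:
R2 <- R2 - (5/4)*R1:  [     0   29/4  -21/4 ]
R3 <- R3 - (1)*R1:  [  0   1  -2 ]
R3 <- R3 - (4/29)*R2:  [      0       0  -37/29 ]
Row echelon form:
[ -4    -5       1 ]
[  0  29/4   -21/4 ]
[  0     0  -37/29 ]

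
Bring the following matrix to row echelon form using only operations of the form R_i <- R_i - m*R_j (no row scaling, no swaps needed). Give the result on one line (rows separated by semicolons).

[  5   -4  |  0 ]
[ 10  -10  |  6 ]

Forward elimination:
R2 <- R2 - (2)*R1:  [  0  -2   6 ]
Row echelon form:
[ 5  -4  |  0 ]
[ 0  -2  |  6 ]

REF = [5 -4 0; 0 -2 6]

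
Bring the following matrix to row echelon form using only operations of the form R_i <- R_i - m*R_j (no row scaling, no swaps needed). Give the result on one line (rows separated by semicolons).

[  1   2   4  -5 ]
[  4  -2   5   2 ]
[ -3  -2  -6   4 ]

REF = [1 2 4 -5; 0 -10 -11 22; 0 0 8/5 -11/5]

Forward elimination:
R2 <- R2 - (4)*R1:  [   0  -10  -11   22 ]
R3 <- R3 - (-3)*R1:  [   0    4    6  -11 ]
R3 <- R3 - (-2/5)*R2:  [     0      0    8/5  -11/5 ]
Row echelon form:
[ 1    2    4     -5 ]
[ 0  -10  -11     22 ]
[ 0    0  8/5  -11/5 ]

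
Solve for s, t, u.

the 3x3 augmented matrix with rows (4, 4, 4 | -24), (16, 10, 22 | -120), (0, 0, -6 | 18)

Forward elimination on [A|b]:
R2 <- R2 - (4)*R1:  [   0   -6    6  -24 ]
Row echelon form:
[ 4   4   4  |  -24 ]
[ 0  -6   6  |  -24 ]
[ 0   0  -6  |   18 ]
Back-substitution:
u = (18) / -6 = -3
t = (-24 - (6)*(-3)) / -6 = 1
s = (-24 - (4)*(1) - (4)*(-3)) / 4 = -4

(-4, 1, -3)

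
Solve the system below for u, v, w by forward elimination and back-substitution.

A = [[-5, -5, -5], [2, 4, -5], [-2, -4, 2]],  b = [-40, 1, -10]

Forward elimination on [A|b]:
R2 <- R2 - (-2/5)*R1:  [   0    2   -7  -15 ]
R3 <- R3 - (2/5)*R1:  [  0  -2   4   6 ]
R3 <- R3 - (-1)*R2:  [  0   0  -3  -9 ]
Row echelon form:
[ -5  -5  -5  |  -40 ]
[  0   2  -7  |  -15 ]
[  0   0  -3  |   -9 ]
Back-substitution:
w = (-9) / -3 = 3
v = (-15 - (-7)*(3)) / 2 = 3
u = (-40 - (-5)*(3) - (-5)*(3)) / -5 = 2

(2, 3, 3)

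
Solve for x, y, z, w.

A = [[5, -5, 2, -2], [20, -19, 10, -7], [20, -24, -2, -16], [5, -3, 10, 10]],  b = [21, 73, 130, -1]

(4, -3, -5, 2)

Forward elimination on [A|b]:
R2 <- R2 - (4)*R1:  [   0    1    2    1  -11 ]
R3 <- R3 - (4)*R1:  [   0   -4  -10   -8   46 ]
R4 <- R4 - (1)*R1:  [   0    2    8   12  -22 ]
R3 <- R3 - (-4)*R2:  [  0   0  -2  -4   2 ]
R4 <- R4 - (2)*R2:  [  0   0   4  10   0 ]
R4 <- R4 - (-2)*R3:  [ 0  0  0  2  4 ]
Row echelon form:
[ 5  -5   2  -2  |   21 ]
[ 0   1   2   1  |  -11 ]
[ 0   0  -2  -4  |    2 ]
[ 0   0   0   2  |    4 ]
Back-substitution:
w = (4) / 2 = 2
z = (2 - (-4)*(2)) / -2 = -5
y = (-11 - (2)*(-5) - (1)*(2)) / 1 = -3
x = (21 - (-5)*(-3) - (2)*(-5) - (-2)*(2)) / 5 = 4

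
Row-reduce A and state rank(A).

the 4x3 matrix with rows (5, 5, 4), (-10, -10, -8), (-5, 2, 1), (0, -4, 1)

rank(A) = 3

Row reduction:
R2 <- R2 - (-2)*R1:  [ 0  0  0 ]
R3 <- R3 - (-1)*R1:  [ 0  7  5 ]
R2 <-> R3   (pivot in column 2 was zero)
[ 5   5  4 ]
[ 0   7  5 ]
[ 0   0  0 ]
[ 0  -4  1 ]
R4 <- R4 - (-4/7)*R2:  [    0     0  27/7 ]
R3 <-> R4   (pivot in column 3 was zero)
[ 5  5     4 ]
[ 0  7     5 ]
[ 0  0  27/7 ]
[ 0  0     0 ]
Row echelon form:
[ 5  5     4 ]
[ 0  7     5 ]
[ 0  0  27/7 ]
[ 0  0     0 ]
Nonzero rows / pivot columns: 3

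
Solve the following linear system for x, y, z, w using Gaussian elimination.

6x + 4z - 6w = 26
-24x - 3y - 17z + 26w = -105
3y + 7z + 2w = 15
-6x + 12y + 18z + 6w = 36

Forward elimination on [A|b]:
R2 <- R2 - (-4)*R1:  [  0  -3  -1   2  -1 ]
R4 <- R4 - (-1)*R1:  [  0  12  22   0  62 ]
R3 <- R3 - (-1)*R2:  [  0   0   6   4  14 ]
R4 <- R4 - (-4)*R2:  [  0   0  18   8  58 ]
R4 <- R4 - (3)*R3:  [  0   0   0  -4  16 ]
Row echelon form:
[ 6   0   4  -6  |  26 ]
[ 0  -3  -1   2  |  -1 ]
[ 0   0   6   4  |  14 ]
[ 0   0   0  -4  |  16 ]
Back-substitution:
w = (16) / -4 = -4
z = (14 - (4)*(-4)) / 6 = 5
y = (-1 - (-1)*(5) - (2)*(-4)) / -3 = -4
x = (26 - (4)*(5) - (-6)*(-4)) / 6 = -3

(-3, -4, 5, -4)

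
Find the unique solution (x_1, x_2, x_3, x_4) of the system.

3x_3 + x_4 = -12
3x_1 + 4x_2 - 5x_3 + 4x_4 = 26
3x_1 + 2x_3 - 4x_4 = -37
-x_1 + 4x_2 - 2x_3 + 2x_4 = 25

(-5, 1, -5, 3)

Forward elimination on [A|b]:
R1 <-> R2   (pivot in column 1 was zero)
[  3  4  -5   4   26 ]
[  0  0   3   1  -12 ]
[  3  0   2  -4  -37 ]
[ -1  4  -2   2   25 ]
R3 <- R3 - (1)*R1:  [   0   -4    7   -8  -63 ]
R4 <- R4 - (-1/3)*R1:  [     0   16/3  -11/3   10/3  101/3 ]
R2 <-> R3   (pivot in column 2 was zero)
[ 3     4     -5     4     26 ]
[ 0    -4      7    -8    -63 ]
[ 0     0      3     1    -12 ]
[ 0  16/3  -11/3  10/3  101/3 ]
R4 <- R4 - (-4/3)*R2:  [      0       0    17/3   -22/3  -151/3 ]
R4 <- R4 - (17/9)*R3:  [     0      0      0  -83/9  -83/3 ]
Row echelon form:
[ 3   4  -5      4  |     26 ]
[ 0  -4   7     -8  |    -63 ]
[ 0   0   3      1  |    -12 ]
[ 0   0   0  -83/9  |  -83/3 ]
Back-substitution:
x_4 = (-83/3) / (-83/9) = 3
x_3 = (-12 - (1)*(3)) / 3 = -5
x_2 = (-63 - (7)*(-5) - (-8)*(3)) / -4 = 1
x_1 = (26 - (4)*(1) - (-5)*(-5) - (4)*(3)) / 3 = -5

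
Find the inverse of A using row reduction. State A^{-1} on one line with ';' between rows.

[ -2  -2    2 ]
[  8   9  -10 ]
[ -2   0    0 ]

inverse = [0 0 -1/2; -5 -1 1; -9/2 -1 1/2]

Gauss-Jordan on [A | I]:
R1 <- (1/-2)*R1:  [    1     1    -1  |  -1/2     0     0 ]
R2 <- R2 - (8)*R1:  [  0   1  -2  |   4   1   0 ]
R3 <- R3 - (-2)*R1:  [  0   2  -2  |  -1   0   1 ]
R1 <- R1 - (1)*R2:  [    1     0     1  |  -9/2    -1     0 ]
R3 <- R3 - (2)*R2:  [  0   0   2  |  -9  -2   1 ]
R3 <- (1/2)*R3:  [    0     0     1  |  -9/2    -1   1/2 ]
R1 <- R1 - (1)*R3:  [    1     0     0  |     0     0  -1/2 ]
R2 <- R2 - (-2)*R3:  [  0   1   0  |  -5  -1   1 ]
Right block of [I | A^{-1}] is the inverse:
[    0   0  -1/2 ]
[   -5  -1     1 ]
[ -9/2  -1   1/2 ]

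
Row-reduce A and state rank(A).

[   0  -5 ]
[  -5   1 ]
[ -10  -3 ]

rank(A) = 2

Row reduction:
R1 <-> R2   (pivot in column 1 was zero)
[  -5   1 ]
[   0  -5 ]
[ -10  -3 ]
R3 <- R3 - (2)*R1:  [  0  -5 ]
R3 <- R3 - (1)*R2:  [ 0  0 ]
Row echelon form:
[ -5   1 ]
[  0  -5 ]
[  0   0 ]
Nonzero rows / pivot columns: 2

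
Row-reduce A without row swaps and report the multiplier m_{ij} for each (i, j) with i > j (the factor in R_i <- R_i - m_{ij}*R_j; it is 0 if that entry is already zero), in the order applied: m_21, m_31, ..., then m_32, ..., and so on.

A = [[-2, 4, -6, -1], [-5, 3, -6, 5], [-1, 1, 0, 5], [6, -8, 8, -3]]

Forward elimination:
R2 <- R2 - (5/2)*R1:  [    0    -7     9  15/2 ]
R3 <- R3 - (1/2)*R1:  [    0    -1     3  11/2 ]
R4 <- R4 - (-3)*R1:  [   0    4  -10   -6 ]
R3 <- R3 - (1/7)*R2:  [    0     0  12/7  31/7 ]
R4 <- R4 - (-4/7)*R2:  [     0      0  -34/7  -12/7 ]
R4 <- R4 - (-17/6)*R3:  [    0     0     0  65/6 ]
Multipliers (in order of application): m_{21} = 5/2, m_{31} = 1/2, m_{41} = -3, m_{32} = 1/7, m_{42} = -4/7, m_{43} = -17/6

multipliers: 5/2, 1/2, -3, 1/7, -4/7, -17/6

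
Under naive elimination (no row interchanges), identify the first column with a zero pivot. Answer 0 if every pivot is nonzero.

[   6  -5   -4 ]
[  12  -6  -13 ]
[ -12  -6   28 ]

first zero-pivot column = 3

Naive forward elimination:
R2 <- R2 - (2)*R1:  [  0   4  -5 ]
R3 <- R3 - (-2)*R1:  [   0  -16   20 ]
R3 <- R3 - (-4)*R2:  [ 0  0  0 ]
Matrix at this point:
[ 6  -5  -4 ]
[ 0   4  -5 ]
[ 0   0   0 ]
Pivot entry (3,3) in the last row is zero and there are no rows below to swap with -> zero pivot in column 3 (A is singular).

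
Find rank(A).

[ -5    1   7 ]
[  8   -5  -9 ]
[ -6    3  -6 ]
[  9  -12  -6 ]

rank(A) = 3

Row reduction:
R2 <- R2 - (-8/5)*R1:  [     0  -17/5   11/5 ]
R3 <- R3 - (6/5)*R1:  [     0    9/5  -72/5 ]
R4 <- R4 - (-9/5)*R1:  [     0  -51/5   33/5 ]
R3 <- R3 - (-9/17)*R2:  [       0        0  -225/17 ]
R4 <- R4 - (3)*R2:  [ 0  0  0 ]
Row echelon form:
[ -5      1        7 ]
[  0  -17/5     11/5 ]
[  0      0  -225/17 ]
[  0      0        0 ]
Nonzero rows / pivot columns: 3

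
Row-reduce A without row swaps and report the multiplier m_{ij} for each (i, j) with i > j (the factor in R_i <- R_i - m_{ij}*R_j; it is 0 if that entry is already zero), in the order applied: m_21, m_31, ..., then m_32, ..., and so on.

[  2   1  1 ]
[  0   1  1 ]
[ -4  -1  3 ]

multipliers: 0, -2, 1

Forward elimination:
R2: entry in column 1 is already 0 -> m_{21} = 0 (no row operation needed)
R3 <- R3 - (-2)*R1:  [ 0  1  5 ]
R3 <- R3 - (1)*R2:  [ 0  0  4 ]
Multipliers (in order of application): m_{21} = 0, m_{31} = -2, m_{32} = 1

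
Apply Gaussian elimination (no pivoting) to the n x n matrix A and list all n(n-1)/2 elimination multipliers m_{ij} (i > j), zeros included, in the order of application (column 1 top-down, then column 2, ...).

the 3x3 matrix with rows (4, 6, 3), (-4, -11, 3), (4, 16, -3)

Forward elimination:
R2 <- R2 - (-1)*R1:  [  0  -5   6 ]
R3 <- R3 - (1)*R1:  [  0  10  -6 ]
R3 <- R3 - (-2)*R2:  [ 0  0  6 ]
Multipliers (in order of application): m_{21} = -1, m_{31} = 1, m_{32} = -2

multipliers: -1, 1, -2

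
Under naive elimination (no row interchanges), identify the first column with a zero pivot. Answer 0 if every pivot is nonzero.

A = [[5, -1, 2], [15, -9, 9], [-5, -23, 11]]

Naive forward elimination:
R2 <- R2 - (3)*R1:  [  0  -6   3 ]
R3 <- R3 - (-1)*R1:  [   0  -24   13 ]
R3 <- R3 - (4)*R2:  [ 0  0  1 ]
All pivots nonzero; naive elimination completes without hitting a zero pivot.

first zero-pivot column = 0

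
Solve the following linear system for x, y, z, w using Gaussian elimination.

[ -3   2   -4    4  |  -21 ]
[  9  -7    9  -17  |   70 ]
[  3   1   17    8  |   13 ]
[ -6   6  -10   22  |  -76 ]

(5, 5, 1, -3)

Forward elimination on [A|b]:
R2 <- R2 - (-3)*R1:  [  0  -1  -3  -5   7 ]
R3 <- R3 - (-1)*R1:  [  0   3  13  12  -8 ]
R4 <- R4 - (2)*R1:  [   0    2   -2   14  -34 ]
R3 <- R3 - (-3)*R2:  [  0   0   4  -3  13 ]
R4 <- R4 - (-2)*R2:  [   0    0   -8    4  -20 ]
R4 <- R4 - (-2)*R3:  [  0   0   0  -2   6 ]
Row echelon form:
[ -3   2  -4   4  |  -21 ]
[  0  -1  -3  -5  |    7 ]
[  0   0   4  -3  |   13 ]
[  0   0   0  -2  |    6 ]
Back-substitution:
w = (6) / -2 = -3
z = (13 - (-3)*(-3)) / 4 = 1
y = (7 - (-3)*(1) - (-5)*(-3)) / -1 = 5
x = (-21 - (2)*(5) - (-4)*(1) - (4)*(-3)) / -3 = 5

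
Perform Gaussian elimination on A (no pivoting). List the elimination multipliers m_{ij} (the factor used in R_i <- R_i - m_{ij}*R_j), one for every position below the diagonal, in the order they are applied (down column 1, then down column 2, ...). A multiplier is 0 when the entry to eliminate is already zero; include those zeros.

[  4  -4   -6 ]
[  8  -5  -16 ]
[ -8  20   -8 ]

Forward elimination:
R2 <- R2 - (2)*R1:  [  0   3  -4 ]
R3 <- R3 - (-2)*R1:  [   0   12  -20 ]
R3 <- R3 - (4)*R2:  [  0   0  -4 ]
Multipliers (in order of application): m_{21} = 2, m_{31} = -2, m_{32} = 4

multipliers: 2, -2, 4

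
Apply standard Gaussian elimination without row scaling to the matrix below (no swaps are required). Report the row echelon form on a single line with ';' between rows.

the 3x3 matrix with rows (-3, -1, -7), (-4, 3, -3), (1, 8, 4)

REF = [-3 -1 -7; 0 13/3 19/3; 0 0 -124/13]

Forward elimination:
R2 <- R2 - (4/3)*R1:  [    0  13/3  19/3 ]
R3 <- R3 - (-1/3)*R1:  [    0  23/3   5/3 ]
R3 <- R3 - (23/13)*R2:  [       0        0  -124/13 ]
Row echelon form:
[ -3    -1       -7 ]
[  0  13/3     19/3 ]
[  0     0  -124/13 ]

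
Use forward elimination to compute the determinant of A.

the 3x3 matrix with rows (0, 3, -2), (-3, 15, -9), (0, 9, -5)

Forward elimination:
R1 <-> R2   (pivot in column 1 was zero)
[ -3  15  -9 ]
[  0   3  -2 ]
[  0   9  -5 ]
R3 <- R3 - (3)*R2:  [ 0  0  1 ]
Upper-triangular form:
[ -3  15  -9 ]
[  0   3  -2 ]
[  0   0   1 ]
det(A) = (-1)^1 * (-3) * (3) * (1) = 9  (1 row swap -> sign -1)

det(A) = 9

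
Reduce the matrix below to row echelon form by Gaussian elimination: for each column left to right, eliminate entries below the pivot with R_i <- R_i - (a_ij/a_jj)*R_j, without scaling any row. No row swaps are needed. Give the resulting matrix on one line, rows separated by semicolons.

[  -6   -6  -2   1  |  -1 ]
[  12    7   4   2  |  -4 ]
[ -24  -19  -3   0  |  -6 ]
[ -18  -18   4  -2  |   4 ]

REF = [-6 -6 -2 1 -1; 0 -5 0 4 -6; 0 0 5 0 -8; 0 0 0 -5 23]

Forward elimination:
R2 <- R2 - (-2)*R1:  [  0  -5   0   4  -6 ]
R3 <- R3 - (4)*R1:  [  0   5   5  -4  -2 ]
R4 <- R4 - (3)*R1:  [  0   0  10  -5   7 ]
R3 <- R3 - (-1)*R2:  [  0   0   5   0  -8 ]
R4 <- R4 - (2)*R3:  [  0   0   0  -5  23 ]
Row echelon form:
[ -6  -6  -2   1  |  -1 ]
[  0  -5   0   4  |  -6 ]
[  0   0   5   0  |  -8 ]
[  0   0   0  -5  |  23 ]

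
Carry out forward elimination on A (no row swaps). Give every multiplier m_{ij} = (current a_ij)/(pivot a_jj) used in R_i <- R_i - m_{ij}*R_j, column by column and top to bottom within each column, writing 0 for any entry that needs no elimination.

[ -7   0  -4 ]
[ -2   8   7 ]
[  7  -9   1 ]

Forward elimination:
R2 <- R2 - (2/7)*R1:  [    0     8  57/7 ]
R3 <- R3 - (-1)*R1:  [  0  -9  -3 ]
R3 <- R3 - (-9/8)*R2:  [      0       0  345/56 ]
Multipliers (in order of application): m_{21} = 2/7, m_{31} = -1, m_{32} = -9/8

multipliers: 2/7, -1, -9/8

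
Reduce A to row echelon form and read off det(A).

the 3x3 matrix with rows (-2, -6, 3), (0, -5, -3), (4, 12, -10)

Forward elimination:
R3 <- R3 - (-2)*R1:  [  0   0  -4 ]
Upper-triangular form:
[ -2  -6   3 ]
[  0  -5  -3 ]
[  0   0  -4 ]
det(A) = (-1)^0 * (-2) * (-5) * (-4) = -40  (0 row swaps -> sign +1)

det(A) = -40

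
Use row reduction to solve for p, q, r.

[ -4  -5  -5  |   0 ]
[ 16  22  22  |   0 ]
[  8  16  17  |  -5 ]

(0, 5, -5)

Forward elimination on [A|b]:
R2 <- R2 - (-4)*R1:  [ 0  2  2  0 ]
R3 <- R3 - (-2)*R1:  [  0   6   7  -5 ]
R3 <- R3 - (3)*R2:  [  0   0   1  -5 ]
Row echelon form:
[ -4  -5  -5  |   0 ]
[  0   2   2  |   0 ]
[  0   0   1  |  -5 ]
Back-substitution:
r = (-5) / 1 = -5
q = (0 - (2)*(-5)) / 2 = 5
p = (0 - (-5)*(5) - (-5)*(-5)) / -4 = 0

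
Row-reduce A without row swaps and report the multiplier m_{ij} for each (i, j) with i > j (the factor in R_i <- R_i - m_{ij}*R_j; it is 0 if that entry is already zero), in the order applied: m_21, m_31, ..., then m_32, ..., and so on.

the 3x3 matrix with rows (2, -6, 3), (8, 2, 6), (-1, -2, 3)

multipliers: 4, -1/2, -5/26

Forward elimination:
R2 <- R2 - (4)*R1:  [  0  26  -6 ]
R3 <- R3 - (-1/2)*R1:  [   0   -5  9/2 ]
R3 <- R3 - (-5/26)*R2:  [     0      0  87/26 ]
Multipliers (in order of application): m_{21} = 4, m_{31} = -1/2, m_{32} = -5/26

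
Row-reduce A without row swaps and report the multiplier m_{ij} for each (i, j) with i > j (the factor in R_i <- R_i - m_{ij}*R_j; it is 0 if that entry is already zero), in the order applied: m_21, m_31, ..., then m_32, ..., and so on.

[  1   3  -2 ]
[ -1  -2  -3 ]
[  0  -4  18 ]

multipliers: -1, 0, -4

Forward elimination:
R2 <- R2 - (-1)*R1:  [  0   1  -5 ]
R3: entry in column 1 is already 0 -> m_{31} = 0 (no row operation needed)
R3 <- R3 - (-4)*R2:  [  0   0  -2 ]
Multipliers (in order of application): m_{21} = -1, m_{31} = 0, m_{32} = -4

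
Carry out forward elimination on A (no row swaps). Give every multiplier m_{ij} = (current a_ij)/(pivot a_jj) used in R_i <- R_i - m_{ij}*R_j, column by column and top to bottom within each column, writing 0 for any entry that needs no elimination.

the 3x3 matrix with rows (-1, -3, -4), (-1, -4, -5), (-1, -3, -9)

Forward elimination:
R2 <- R2 - (1)*R1:  [  0  -1  -1 ]
R3 <- R3 - (1)*R1:  [  0   0  -5 ]
R3: entry in column 2 is already 0 -> m_{32} = 0 (no row operation needed)
Multipliers (in order of application): m_{21} = 1, m_{31} = 1, m_{32} = 0

multipliers: 1, 1, 0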